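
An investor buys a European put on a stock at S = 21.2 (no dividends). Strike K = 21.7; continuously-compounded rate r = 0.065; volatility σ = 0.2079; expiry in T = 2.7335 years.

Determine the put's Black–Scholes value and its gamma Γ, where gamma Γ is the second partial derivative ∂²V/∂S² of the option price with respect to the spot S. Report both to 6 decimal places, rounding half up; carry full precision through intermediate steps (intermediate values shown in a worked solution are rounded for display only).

price = 1.432840
Γ = 0.045147

σ√T = 0.2079·√2.7335 = 0.343727
d₁ = (ln(S/K) + (r+σ²/2)T) / (σ√T) = (ln(21.2/21.7) + (0.065+0.2079²/2)·2.7335) / 0.343727 = (-0.023311 + 0.236752) / 0.343727 = 0.620959
d₂ = d₁ − σ√T = 0.620959 − 0.343727 = 0.277232
e^{−rT} = e^{−0.065·2.7335} = 0.837212
N(−d₁) = 0.267313,  N(−d₂) = 0.390801
Put price V = K·e^{−rT}·N(−d₂) − S·N(−d₁) = 7.099881 − 5.667040 = 1.432840
φ(d₁) = (1/√(2π))·e^{−d₁²/2} = 0.328988
Γ = φ(d₁) / (S·σ·√T) = 0.045147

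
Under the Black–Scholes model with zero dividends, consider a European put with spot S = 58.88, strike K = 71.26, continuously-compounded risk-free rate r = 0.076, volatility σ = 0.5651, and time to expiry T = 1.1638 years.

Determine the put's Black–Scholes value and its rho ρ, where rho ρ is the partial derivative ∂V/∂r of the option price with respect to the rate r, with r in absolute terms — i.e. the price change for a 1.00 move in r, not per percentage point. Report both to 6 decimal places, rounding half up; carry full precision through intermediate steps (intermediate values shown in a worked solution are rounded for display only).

price = 18.237817
ρ = -51.757512

σ√T = 0.5651·√1.1638 = 0.609627
d₁ = (ln(S/K) + (r+σ²/2)T) / (σ√T) = (ln(58.88/71.26) + (0.076+0.5651²/2)·1.1638) / 0.609627 = (-0.190834 + 0.274272) / 0.609627 = 0.136867
d₂ = d₁ − σ√T = 0.136867 − 0.609627 = -0.472760
e^{−rT} = e^{−0.076·1.1638} = 0.915350
N(−d₁) = 0.445568,  N(−d₂) = 0.681808
Put price V = K·e^{−rT}·N(−d₂) − S·N(−d₁) = 44.472858 − 26.235041 = 18.237817
ρ = −K·T·e^{−rT}·N(−d₂) = -51.757512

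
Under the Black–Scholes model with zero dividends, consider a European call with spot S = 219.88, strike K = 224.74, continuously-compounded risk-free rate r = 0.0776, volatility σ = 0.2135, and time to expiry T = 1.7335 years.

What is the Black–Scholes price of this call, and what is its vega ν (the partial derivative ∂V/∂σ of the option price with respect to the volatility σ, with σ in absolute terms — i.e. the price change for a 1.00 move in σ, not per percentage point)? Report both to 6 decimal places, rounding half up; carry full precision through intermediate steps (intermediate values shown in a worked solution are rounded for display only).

σ√T = 0.2135·√1.7335 = 0.281099
d₁ = (ln(S/K) + (r+σ²/2)T) / (σ√T) = (ln(219.88/224.74) + (0.0776+0.2135²/2)·1.7335) / 0.281099 = (-0.021862 + 0.174028) / 0.281099 = 0.541324
d₂ = d₁ − σ√T = 0.541324 − 0.281099 = 0.260225
e^{−rT} = e^{−0.0776·1.7335} = 0.874136
N(d₁) = 0.705858,  N(d₂) = 0.602655
Call price V = S·N(d₁) − K·e^{−rT}·N(d₂) = 155.204018 − 118.393489 = 36.810529
φ(d₁) = (1/√(2π))·e^{−d₁²/2} = 0.344571
ν = S·φ(d₁)·√T = 99.753174

price = 36.810529
ν = 99.753174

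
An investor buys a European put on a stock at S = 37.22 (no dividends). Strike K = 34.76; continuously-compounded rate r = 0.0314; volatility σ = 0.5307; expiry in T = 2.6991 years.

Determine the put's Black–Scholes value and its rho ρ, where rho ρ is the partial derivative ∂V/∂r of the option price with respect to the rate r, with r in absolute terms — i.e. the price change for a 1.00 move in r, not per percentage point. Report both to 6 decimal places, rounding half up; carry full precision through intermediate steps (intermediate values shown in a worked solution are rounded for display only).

σ√T = 0.5307·√2.6991 = 0.871884
d₁ = (ln(S/K) + (r+σ²/2)T) / (σ√T) = (ln(37.22/34.76) + (0.0314+0.5307²/2)·2.6991) / 0.871884 = (0.068379 + 0.464842) / 0.871884 = 0.611574
d₂ = d₁ − σ√T = 0.611574 − 0.871884 = -0.260310
e^{−rT} = e^{−0.0314·2.6991} = 0.918740
N(−d₁) = 0.270410,  N(−d₂) = 0.602688
Put price V = K·e^{−rT}·N(−d₂) − S·N(−d₁) = 19.247079 − 10.064655 = 9.182424
ρ = −K·T·e^{−rT}·N(−d₂) = -51.949790

price = 9.182424
ρ = -51.949790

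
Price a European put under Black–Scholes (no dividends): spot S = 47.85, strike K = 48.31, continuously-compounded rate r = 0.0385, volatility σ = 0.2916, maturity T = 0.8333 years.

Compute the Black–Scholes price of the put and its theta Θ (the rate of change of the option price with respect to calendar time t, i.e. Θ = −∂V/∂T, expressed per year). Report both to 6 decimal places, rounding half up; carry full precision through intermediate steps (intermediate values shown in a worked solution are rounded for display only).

σ√T = 0.2916·√0.8333 = 0.266188
d₁ = (ln(S/K) + (r+σ²/2)T) / (σ√T) = (ln(47.85/48.31) + (0.0385+0.2916²/2)·0.8333) / 0.266188 = (-0.009567 + 0.067510) / 0.266188 = 0.217676
d₂ = d₁ − σ√T = 0.217676 − 0.266188 = -0.048512
e^{−rT} = e^{−0.0385·0.8333} = 0.968427
N(−d₁) = 0.413841,  N(−d₂) = 0.519346
Put price V = K·e^{−rT}·N(−d₂) − S·N(−d₁) = 24.297456 − 19.802291 = 4.495165
φ(d₁) = (1/√(2π))·e^{−d₁²/2} = 0.389602
Θ = −S·φ(d₁)·σ/(2√T) + r·K·e^{−rT}·N(−d₂) = −2.977555 + 0.935452 = -2.042103

price = 4.495165
Θ = -2.042103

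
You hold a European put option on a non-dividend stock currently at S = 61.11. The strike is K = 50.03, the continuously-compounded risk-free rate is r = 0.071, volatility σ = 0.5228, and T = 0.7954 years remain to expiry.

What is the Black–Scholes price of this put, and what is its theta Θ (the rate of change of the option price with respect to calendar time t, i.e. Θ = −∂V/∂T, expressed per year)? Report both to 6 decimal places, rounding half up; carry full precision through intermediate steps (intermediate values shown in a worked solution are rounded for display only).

σ√T = 0.5228·√0.7954 = 0.466260
d₁ = (ln(S/K) + (r+σ²/2)T) / (σ√T) = (ln(61.11/50.03) + (0.071+0.5228²/2)·0.7954) / 0.466260 = (0.200053 + 0.165173) / 0.466260 = 0.783308
d₂ = d₁ − σ√T = 0.783308 − 0.466260 = 0.317048
e^{−rT} = e^{−0.071·0.7954} = 0.945092
N(−d₁) = 0.216723,  N(−d₂) = 0.375604
Put price V = K·e^{−rT}·N(−d₂) − S·N(−d₁) = 17.759643 − 13.243950 = 4.515693
φ(d₁) = (1/√(2π))·e^{−d₁²/2} = 0.293545
Θ = −S·φ(d₁)·σ/(2√T) + r·K·e^{−rT}·N(−d₂) = −5.257748 + 1.260935 = -3.996813

price = 4.515693
Θ = -3.996813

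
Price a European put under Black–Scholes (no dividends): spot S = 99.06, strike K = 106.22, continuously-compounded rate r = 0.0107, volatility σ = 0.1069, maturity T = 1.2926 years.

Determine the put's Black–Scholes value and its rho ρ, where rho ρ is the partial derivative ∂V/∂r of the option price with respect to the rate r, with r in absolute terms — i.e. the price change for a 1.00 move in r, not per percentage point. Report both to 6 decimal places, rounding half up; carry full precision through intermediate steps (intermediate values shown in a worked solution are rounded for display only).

σ√T = 0.1069·√1.2926 = 0.121537
d₁ = (ln(S/K) + (r+σ²/2)T) / (σ√T) = (ln(99.06/106.22) + (0.0107+0.1069²/2)·1.2926) / 0.121537 = (-0.069787 + 0.021216) / 0.121537 = -0.399632
d₂ = d₁ − σ√T = -0.399632 − 0.121537 = -0.521169
e^{−rT} = e^{−0.0107·1.2926} = 0.986264
N(−d₁) = 0.655286,  N(−d₂) = 0.698876
Put price V = K·e^{−rT}·N(−d₂) − S·N(−d₁) = 73.214905 − 64.912648 = 8.302257
ρ = −K·T·e^{−rT}·N(−d₂) = -94.637586

price = 8.302257
ρ = -94.637586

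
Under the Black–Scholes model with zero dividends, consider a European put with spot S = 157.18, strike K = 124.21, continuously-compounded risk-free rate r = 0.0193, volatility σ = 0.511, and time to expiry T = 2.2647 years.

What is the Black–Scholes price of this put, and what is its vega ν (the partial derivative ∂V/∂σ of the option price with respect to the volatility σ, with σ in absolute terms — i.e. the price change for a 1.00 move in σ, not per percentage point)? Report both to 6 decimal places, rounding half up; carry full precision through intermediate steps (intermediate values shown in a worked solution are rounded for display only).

price = 24.728941
ν = 71.365596

σ√T = 0.511·√2.2647 = 0.769000
d₁ = (ln(S/K) + (r+σ²/2)T) / (σ√T) = (ln(157.18/124.21) + (0.0193+0.511²/2)·2.2647) / 0.769000 = (0.235418 + 0.339389) / 0.769000 = 0.747474
d₂ = d₁ − σ√T = 0.747474 − 0.769000 = -0.021526
e^{−rT} = e^{−0.0193·2.2647} = 0.957233
N(−d₁) = 0.227389,  N(−d₂) = 0.508587
Put price V = K·e^{−rT}·N(−d₂) − S·N(−d₁) = 60.469925 − 35.740984 = 24.728941
φ(d₁) = (1/√(2π))·e^{−d₁²/2} = 0.301708
ν = S·φ(d₁)·√T = 71.365596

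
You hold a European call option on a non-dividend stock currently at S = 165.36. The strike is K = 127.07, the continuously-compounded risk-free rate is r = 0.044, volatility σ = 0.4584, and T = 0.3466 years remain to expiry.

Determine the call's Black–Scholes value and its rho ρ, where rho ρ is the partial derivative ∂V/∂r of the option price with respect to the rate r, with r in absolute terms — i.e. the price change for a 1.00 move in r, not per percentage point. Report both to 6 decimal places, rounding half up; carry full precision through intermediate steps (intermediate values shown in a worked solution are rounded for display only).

price = 43.234858
ρ = 35.363699

σ√T = 0.4584·√0.3466 = 0.269873
d₁ = (ln(S/K) + (r+σ²/2)T) / (σ√T) = (ln(165.36/127.07) + (0.044+0.4584²/2)·0.3466) / 0.269873 = (0.263387 + 0.051666) / 0.269873 = 1.167413
d₂ = d₁ − σ√T = 1.167413 − 0.269873 = 0.897540
e^{−rT} = e^{−0.044·0.3466} = 0.984865
N(d₁) = 0.878478,  N(d₂) = 0.815285
Call price V = S·N(d₁) − K·e^{−rT}·N(d₂) = 145.265150 − 102.030292 = 43.234858
ρ = K·T·e^{−rT}·N(d₂) = 35.363699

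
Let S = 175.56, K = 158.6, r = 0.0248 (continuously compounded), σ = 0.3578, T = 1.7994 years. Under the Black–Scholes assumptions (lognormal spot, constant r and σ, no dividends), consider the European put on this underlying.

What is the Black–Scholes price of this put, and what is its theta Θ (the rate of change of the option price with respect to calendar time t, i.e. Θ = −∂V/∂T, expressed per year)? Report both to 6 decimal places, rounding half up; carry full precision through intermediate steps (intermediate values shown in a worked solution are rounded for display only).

price = 20.488678
Θ = -6.269425

σ√T = 0.3578·√1.7994 = 0.479959
d₁ = (ln(S/K) + (r+σ²/2)T) / (σ√T) = (ln(175.56/158.6) + (0.0248+0.3578²/2)·1.7994) / 0.479959 = (0.101596 + 0.159805) / 0.479959 = 0.544632
d₂ = d₁ − σ√T = 0.544632 − 0.479959 = 0.064673
e^{−rT} = e^{−0.0248·1.7994} = 0.956356
N(−d₁) = 0.293003,  N(−d₂) = 0.474217
Put price V = K·e^{−rT}·N(−d₂) − S·N(−d₁) = 71.928346 − 51.439668 = 20.488678
φ(d₁) = (1/√(2π))·e^{−d₁²/2} = 0.343953
Θ = −S·φ(d₁)·σ/(2√T) + r·K·e^{−rT}·N(−d₂) = −8.053248 + 1.783823 = -6.269425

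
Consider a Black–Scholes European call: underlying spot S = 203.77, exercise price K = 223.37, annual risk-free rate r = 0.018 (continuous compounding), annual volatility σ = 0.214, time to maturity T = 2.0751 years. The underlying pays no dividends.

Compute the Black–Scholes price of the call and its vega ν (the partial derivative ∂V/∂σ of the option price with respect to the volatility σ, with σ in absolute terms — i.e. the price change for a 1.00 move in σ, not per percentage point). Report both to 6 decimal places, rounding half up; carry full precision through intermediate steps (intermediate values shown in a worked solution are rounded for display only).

price = 20.351327
ν = 117.073556

σ√T = 0.214·√2.0751 = 0.308271
d₁ = (ln(S/K) + (r+σ²/2)T) / (σ√T) = (ln(203.77/223.37) + (0.018+0.214²/2)·2.0751) / 0.308271 = (-0.091838 + 0.084867) / 0.308271 = -0.022611
d₂ = d₁ − σ√T = -0.022611 − 0.308271 = -0.330882
e^{−rT} = e^{−0.018·2.0751} = 0.963337
N(d₁) = 0.490980,  N(d₂) = 0.370367
Call price V = S·N(d₁) − K·e^{−rT}·N(d₂) = 100.047074 − 79.695748 = 20.351327
φ(d₁) = (1/√(2π))·e^{−d₁²/2} = 0.398840
ν = S·φ(d₁)·√T = 117.073556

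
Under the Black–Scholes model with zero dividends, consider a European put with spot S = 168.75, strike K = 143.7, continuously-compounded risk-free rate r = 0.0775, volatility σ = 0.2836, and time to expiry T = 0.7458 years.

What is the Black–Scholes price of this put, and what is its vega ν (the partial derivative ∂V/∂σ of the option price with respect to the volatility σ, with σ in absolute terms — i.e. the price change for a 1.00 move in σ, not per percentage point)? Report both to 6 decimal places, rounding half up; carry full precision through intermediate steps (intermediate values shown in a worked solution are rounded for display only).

σ√T = 0.2836·√0.7458 = 0.244916
d₁ = (ln(S/K) + (r+σ²/2)T) / (σ√T) = (ln(168.75/143.7) + (0.0775+0.2836²/2)·0.7458) / 0.244916 = (0.160691 + 0.087791) / 0.244916 = 1.014559
d₂ = d₁ − σ√T = 1.014559 − 0.244916 = 0.769643
e^{−rT} = e^{−0.0775·0.7458} = 0.943839
N(−d₁) = 0.155158,  N(−d₂) = 0.220756
Put price V = K·e^{−rT}·N(−d₂) − S·N(−d₁) = 29.941033 − 26.182901 = 3.758132
φ(d₁) = (1/√(2π))·e^{−d₁²/2} = 0.238448
ν = S·φ(d₁)·√T = 34.749508

price = 3.758132
ν = 34.749508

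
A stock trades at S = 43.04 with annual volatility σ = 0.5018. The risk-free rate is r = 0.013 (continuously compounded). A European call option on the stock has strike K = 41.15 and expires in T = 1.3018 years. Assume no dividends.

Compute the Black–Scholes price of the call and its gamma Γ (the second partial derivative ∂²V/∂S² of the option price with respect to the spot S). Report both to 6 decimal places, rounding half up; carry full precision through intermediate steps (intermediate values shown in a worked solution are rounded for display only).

price = 10.750917
Γ = 0.014979

σ√T = 0.5018·√1.3018 = 0.572536
d₁ = (ln(S/K) + (r+σ²/2)T) / (σ√T) = (ln(43.04/41.15) + (0.013+0.5018²/2)·1.3018) / 0.572536 = (0.044906 + 0.180822) / 0.572536 = 0.394260
d₂ = d₁ − σ√T = 0.394260 − 0.572536 = -0.178276
e^{−rT} = e^{−0.013·1.3018} = 0.983219
N(d₁) = 0.653306,  N(d₂) = 0.429253
Call price V = S·N(d₁) − K·e^{−rT}·N(d₂) = 28.118269 − 17.367352 = 10.750917
φ(d₁) = (1/√(2π))·e^{−d₁²/2} = 0.369111
Γ = φ(d₁) / (S·σ·√T) = 0.014979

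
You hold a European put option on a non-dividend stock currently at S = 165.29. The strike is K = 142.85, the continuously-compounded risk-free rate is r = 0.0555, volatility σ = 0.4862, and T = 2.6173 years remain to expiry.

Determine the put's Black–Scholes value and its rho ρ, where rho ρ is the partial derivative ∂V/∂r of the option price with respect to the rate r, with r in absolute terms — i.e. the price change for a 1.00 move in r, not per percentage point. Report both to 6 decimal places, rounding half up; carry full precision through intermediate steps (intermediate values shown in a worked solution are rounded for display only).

σ√T = 0.4862·√2.6173 = 0.786578
d₁ = (ln(S/K) + (r+σ²/2)T) / (σ√T) = (ln(165.29/142.85) + (0.0555+0.4862²/2)·2.6173) / 0.786578 = (0.145906 + 0.454612) / 0.786578 = 0.763458
d₂ = d₁ − σ√T = 0.763458 − 0.786578 = -0.023120
e^{−rT} = e^{−0.0555·2.6173} = 0.864797
N(−d₁) = 0.222595,  N(−d₂) = 0.509223
Put price V = K·e^{−rT}·N(−d₂) − S·N(−d₁) = 62.907496 − 36.792769 = 26.114727
ρ = −K·T·e^{−rT}·N(−d₂) = -164.647790

price = 26.114727
ρ = -164.647790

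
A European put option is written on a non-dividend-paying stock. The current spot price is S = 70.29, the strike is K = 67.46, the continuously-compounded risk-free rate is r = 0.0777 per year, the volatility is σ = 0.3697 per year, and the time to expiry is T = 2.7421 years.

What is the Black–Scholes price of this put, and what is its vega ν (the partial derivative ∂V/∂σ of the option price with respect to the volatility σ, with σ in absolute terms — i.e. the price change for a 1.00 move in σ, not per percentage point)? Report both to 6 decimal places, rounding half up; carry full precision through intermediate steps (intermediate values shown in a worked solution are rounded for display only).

σ√T = 0.3697·√2.7421 = 0.612197
d₁ = (ln(S/K) + (r+σ²/2)T) / (σ√T) = (ln(70.29/67.46) + (0.0777+0.3697²/2)·2.7421) / 0.612197 = (0.041095 + 0.400454) / 0.612197 = 0.721252
d₂ = d₁ − σ√T = 0.721252 − 0.612197 = 0.109055
e^{−rT} = e^{−0.0777·2.7421} = 0.808107
N(−d₁) = 0.235377,  N(−d₂) = 0.456579
Put price V = K·e^{−rT}·N(−d₂) − S·N(−d₁) = 24.890363 − 16.544660 = 8.345703
φ(d₁) = (1/√(2π))·e^{−d₁²/2} = 0.307574
ν = S·φ(d₁)·√T = 35.800097

price = 8.345703
ν = 35.800097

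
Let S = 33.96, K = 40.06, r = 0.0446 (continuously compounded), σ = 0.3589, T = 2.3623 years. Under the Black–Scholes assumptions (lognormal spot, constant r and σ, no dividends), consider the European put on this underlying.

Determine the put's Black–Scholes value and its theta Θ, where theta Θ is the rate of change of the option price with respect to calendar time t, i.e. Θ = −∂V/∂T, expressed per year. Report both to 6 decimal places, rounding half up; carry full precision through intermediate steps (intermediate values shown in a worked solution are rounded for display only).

σ√T = 0.3589·√2.3623 = 0.551621
d₁ = (ln(S/K) + (r+σ²/2)T) / (σ√T) = (ln(33.96/40.06) + (0.0446+0.3589²/2)·2.3623) / 0.551621 = (-0.165195 + 0.257502) / 0.551621 = 0.167337
d₂ = d₁ − σ√T = 0.167337 − 0.551621 = -0.384284
e^{−rT} = e^{−0.0446·2.3623} = 0.900002
N(−d₁) = 0.433552,  N(−d₂) = 0.649616
Put price V = K·e^{−rT}·N(−d₂) − S·N(−d₁) = 23.421305 − 14.723442 = 8.697863
φ(d₁) = (1/√(2π))·e^{−d₁²/2} = 0.393396
Θ = −S·φ(d₁)·σ/(2√T) + r·K·e^{−rT}·N(−d₂) = −1.559815 + 1.044590 = -0.515225

price = 8.697863
Θ = -0.515225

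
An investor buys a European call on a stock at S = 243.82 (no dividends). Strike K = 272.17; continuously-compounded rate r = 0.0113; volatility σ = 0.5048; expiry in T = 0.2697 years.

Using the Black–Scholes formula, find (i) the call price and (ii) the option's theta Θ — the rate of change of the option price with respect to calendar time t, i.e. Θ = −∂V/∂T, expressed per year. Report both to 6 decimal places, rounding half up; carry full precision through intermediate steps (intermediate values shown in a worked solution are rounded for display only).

σ√T = 0.5048·√0.2697 = 0.262156
d₁ = (ln(S/K) + (r+σ²/2)T) / (σ√T) = (ln(243.82/272.17) + (0.0113+0.5048²/2)·0.2697) / 0.262156 = (-0.109997 + 0.037410) / 0.262156 = -0.276881
d₂ = d₁ − σ√T = -0.276881 − 0.262156 = -0.539037
e^{−rT} = e^{−0.0113·0.2697} = 0.996957
N(d₁) = 0.390936,  N(d₂) = 0.294931
Call price V = S·N(d₁) − K·e^{−rT}·N(d₂) = 95.317914 − 80.026976 = 15.290938
φ(d₁) = (1/√(2π))·e^{−d₁²/2} = 0.383940
Θ = −S·φ(d₁)·σ/(2√T) − r·K·e^{−rT}·N(d₂) = −45.496820 − 0.904305 = -46.401125

price = 15.290938
Θ = -46.401125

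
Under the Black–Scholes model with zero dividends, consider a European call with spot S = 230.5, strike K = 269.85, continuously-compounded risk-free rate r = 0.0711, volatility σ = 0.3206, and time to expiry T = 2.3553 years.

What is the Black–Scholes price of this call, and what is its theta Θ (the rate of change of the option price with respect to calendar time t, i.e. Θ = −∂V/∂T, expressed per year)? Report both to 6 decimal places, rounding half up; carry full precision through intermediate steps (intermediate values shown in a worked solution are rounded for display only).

price = 45.710961
Θ = -15.934164

σ√T = 0.3206·√2.3553 = 0.492024
d₁ = (ln(S/K) + (r+σ²/2)T) / (σ√T) = (ln(230.5/269.85) + (0.0711+0.3206²/2)·2.3553) / 0.492024 = (-0.157615 + 0.288506) / 0.492024 = 0.266024
d₂ = d₁ − σ√T = 0.266024 − 0.492024 = -0.226000
e^{−rT} = e^{−0.0711·2.3553} = 0.845809
N(d₁) = 0.604890,  N(d₂) = 0.410601
Call price V = S·N(d₁) − K·e^{−rT}·N(d₂) = 139.427088 − 93.716127 = 45.710961
φ(d₁) = (1/√(2π))·e^{−d₁²/2} = 0.385073
Θ = −S·φ(d₁)·σ/(2√T) − r·K·e^{−rT}·N(d₂) = −9.270948 − 6.663217 = -15.934164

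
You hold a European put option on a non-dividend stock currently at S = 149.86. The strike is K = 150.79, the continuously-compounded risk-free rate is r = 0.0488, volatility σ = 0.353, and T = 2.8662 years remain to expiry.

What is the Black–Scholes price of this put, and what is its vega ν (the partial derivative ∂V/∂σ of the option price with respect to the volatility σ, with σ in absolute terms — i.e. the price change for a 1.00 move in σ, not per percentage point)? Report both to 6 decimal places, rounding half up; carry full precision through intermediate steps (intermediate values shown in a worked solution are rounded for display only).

σ√T = 0.353·√2.8662 = 0.597624
d₁ = (ln(S/K) + (r+σ²/2)T) / (σ√T) = (ln(149.86/150.79) + (0.0488+0.353²/2)·2.8662) / 0.597624 = (-0.006187 + 0.318448) / 0.597624 = 0.522504
d₂ = d₁ − σ√T = 0.522504 − 0.597624 = -0.075120
e^{−rT} = e^{−0.0488·2.8662} = 0.869471
N(−d₁) = 0.300660,  N(−d₂) = 0.529940
Put price V = K·e^{−rT}·N(−d₂) − S·N(−d₁) = 69.479132 − 45.056847 = 24.422285
φ(d₁) = (1/√(2π))·e^{−d₁²/2} = 0.348038
ν = S·φ(d₁)·√T = 88.300973

price = 24.422285
ν = 88.300973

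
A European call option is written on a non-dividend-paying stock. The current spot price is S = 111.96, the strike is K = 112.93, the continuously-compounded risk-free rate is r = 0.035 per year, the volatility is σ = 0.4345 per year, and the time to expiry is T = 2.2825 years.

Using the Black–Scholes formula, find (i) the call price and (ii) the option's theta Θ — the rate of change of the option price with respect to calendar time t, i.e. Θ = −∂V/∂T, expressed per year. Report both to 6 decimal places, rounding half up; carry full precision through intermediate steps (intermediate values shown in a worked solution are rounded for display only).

price = 31.819922
Θ = -7.345811

σ√T = 0.4345·√2.2825 = 0.656440
d₁ = (ln(S/K) + (r+σ²/2)T) / (σ√T) = (ln(111.96/112.93) + (0.035+0.4345²/2)·2.2825) / 0.656440 = (-0.008626 + 0.295344) / 0.656440 = 0.436777
d₂ = d₁ − σ√T = 0.436777 − 0.656440 = -0.219663
e^{−rT} = e^{−0.035·2.2825} = 0.923220
N(d₁) = 0.668863,  N(d₂) = 0.413067
Call price V = S·N(d₁) − K·e^{−rT}·N(d₂) = 74.885946 − 43.066024 = 31.819922
φ(d₁) = (1/√(2π))·e^{−d₁²/2} = 0.362647
Θ = −S·φ(d₁)·σ/(2√T) − r·K·e^{−rT}·N(d₂) = −5.838500 − 1.507311 = -7.345811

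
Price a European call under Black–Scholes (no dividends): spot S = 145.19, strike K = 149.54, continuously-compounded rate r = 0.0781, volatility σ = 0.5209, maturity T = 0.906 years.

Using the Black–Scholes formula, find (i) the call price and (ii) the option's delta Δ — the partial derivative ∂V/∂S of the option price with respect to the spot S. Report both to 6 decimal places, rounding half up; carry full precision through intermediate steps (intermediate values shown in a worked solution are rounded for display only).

price = 30.880127
Δ = 0.629708

σ√T = 0.5209·√0.906 = 0.495814
d₁ = (ln(S/K) + (r+σ²/2)T) / (σ√T) = (ln(145.19/149.54) + (0.0781+0.5209²/2)·0.906) / 0.495814 = (-0.029521 + 0.193674) / 0.495814 = 0.331079
d₂ = d₁ − σ√T = 0.331079 − 0.495814 = -0.164735
e^{−rT} = e^{−0.0781·0.906} = 0.931687
N(d₁) = 0.629708,  N(d₂) = 0.434576
Call price V = S·N(d₁) − K·e^{−rT}·N(d₂) = 91.427247 − 60.547119 = 30.880127
Δ = N(d₁) = 0.629708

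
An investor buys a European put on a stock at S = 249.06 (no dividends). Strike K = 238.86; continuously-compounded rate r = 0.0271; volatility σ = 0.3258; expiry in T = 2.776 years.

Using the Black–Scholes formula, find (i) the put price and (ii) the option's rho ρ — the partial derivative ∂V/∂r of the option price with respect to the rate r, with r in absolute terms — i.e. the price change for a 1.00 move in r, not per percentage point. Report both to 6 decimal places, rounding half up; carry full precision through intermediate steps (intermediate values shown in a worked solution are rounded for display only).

price = 37.718691
ρ = -321.192787

σ√T = 0.3258·√2.776 = 0.542826
d₁ = (ln(S/K) + (r+σ²/2)T) / (σ√T) = (ln(249.06/238.86) + (0.0271+0.3258²/2)·2.776) / 0.542826 = (0.041816 + 0.222560) / 0.542826 = 0.487036
d₂ = d₁ − σ√T = 0.487036 − 0.542826 = -0.055790
e^{−rT} = e^{−0.0271·2.776} = 0.927531
N(−d₁) = 0.313116,  N(−d₂) = 0.522245
Put price V = K·e^{−rT}·N(−d₂) − S·N(−d₁) = 115.703454 − 77.984762 = 37.718691
ρ = −K·T·e^{−rT}·N(−d₂) = -321.192787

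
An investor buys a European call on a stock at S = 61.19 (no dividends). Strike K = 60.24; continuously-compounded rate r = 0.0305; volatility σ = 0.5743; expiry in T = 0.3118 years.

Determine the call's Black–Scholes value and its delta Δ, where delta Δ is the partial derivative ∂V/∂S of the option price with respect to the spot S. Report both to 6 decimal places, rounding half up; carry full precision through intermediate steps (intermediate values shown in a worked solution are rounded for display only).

price = 8.481611
Δ = 0.594366

σ√T = 0.5743·√0.3118 = 0.320684
d₁ = (ln(S/K) + (r+σ²/2)T) / (σ√T) = (ln(61.19/60.24) + (0.0305+0.5743²/2)·0.3118) / 0.320684 = (0.015647 + 0.060929) / 0.320684 = 0.238790
d₂ = d₁ − σ√T = 0.238790 − 0.320684 = -0.081894
e^{−rT} = e^{−0.0305·0.3118} = 0.990535
N(d₁) = 0.594366,  N(d₂) = 0.467366
Call price V = S·N(d₁) − K·e^{−rT}·N(d₂) = 36.369246 − 27.887635 = 8.481611
Δ = N(d₁) = 0.594366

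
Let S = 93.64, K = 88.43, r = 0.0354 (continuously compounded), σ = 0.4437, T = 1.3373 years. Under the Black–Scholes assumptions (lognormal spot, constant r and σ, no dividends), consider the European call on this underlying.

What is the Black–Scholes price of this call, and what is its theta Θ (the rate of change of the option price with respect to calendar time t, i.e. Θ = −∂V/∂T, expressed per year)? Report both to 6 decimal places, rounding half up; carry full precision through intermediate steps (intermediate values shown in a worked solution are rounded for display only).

price = 23.032220
Θ = -7.876093

σ√T = 0.4437·√1.3373 = 0.513102
d₁ = (ln(S/K) + (r+σ²/2)T) / (σ√T) = (ln(93.64/88.43) + (0.0354+0.4437²/2)·1.3373) / 0.513102 = (0.057246 + 0.178977) / 0.513102 = 0.460383
d₂ = d₁ − σ√T = 0.460383 − 0.513102 = -0.052719
e^{−rT} = e^{−0.0354·1.3373} = 0.953763
N(d₁) = 0.677379,  N(d₂) = 0.478978
Call price V = S·N(d₁) − K·e^{−rT}·N(d₂) = 63.429813 − 40.397593 = 23.032220
φ(d₁) = (1/√(2π))·e^{−d₁²/2} = 0.358827
Θ = −S·φ(d₁)·σ/(2√T) − r·K·e^{−rT}·N(d₂) = −6.446018 − 1.430075 = -7.876093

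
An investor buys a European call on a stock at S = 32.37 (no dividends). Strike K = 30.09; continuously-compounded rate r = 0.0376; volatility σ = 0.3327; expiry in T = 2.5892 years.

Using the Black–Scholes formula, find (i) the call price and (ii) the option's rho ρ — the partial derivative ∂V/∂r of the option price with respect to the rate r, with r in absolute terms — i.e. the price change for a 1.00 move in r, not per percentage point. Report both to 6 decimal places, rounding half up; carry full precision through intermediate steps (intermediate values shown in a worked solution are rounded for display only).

price = 9.140033
ρ = 36.767425

σ√T = 0.3327·√2.5892 = 0.535347
d₁ = (ln(S/K) + (r+σ²/2)T) / (σ√T) = (ln(32.37/30.09) + (0.0376+0.3327²/2)·2.5892) / 0.535347 = (0.073039 + 0.240652) / 0.535347 = 0.585959
d₂ = d₁ − σ√T = 0.585959 − 0.535347 = 0.050612
e^{−rT} = e^{−0.0376·2.5892} = 0.907235
N(d₁) = 0.721048,  N(d₂) = 0.520182
Call price V = S·N(d₁) − K·e^{−rT}·N(d₂) = 23.340337 − 14.200303 = 9.140033
ρ = K·T·e^{−rT}·N(d₂) = 36.767425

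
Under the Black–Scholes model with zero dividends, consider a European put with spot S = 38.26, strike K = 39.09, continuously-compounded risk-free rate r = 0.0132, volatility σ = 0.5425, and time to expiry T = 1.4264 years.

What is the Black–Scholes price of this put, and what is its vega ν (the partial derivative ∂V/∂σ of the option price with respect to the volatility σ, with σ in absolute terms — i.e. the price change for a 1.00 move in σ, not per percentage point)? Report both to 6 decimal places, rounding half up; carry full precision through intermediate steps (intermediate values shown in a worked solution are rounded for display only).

σ√T = 0.5425·√1.4264 = 0.647919
d₁ = (ln(S/K) + (r+σ²/2)T) / (σ√T) = (ln(38.26/39.09) + (0.0132+0.5425²/2)·1.4264) / 0.647919 = (-0.021462 + 0.228728) / 0.647919 = 0.319895
d₂ = d₁ − σ√T = 0.319895 − 0.647919 = -0.328023
e^{−rT} = e^{−0.0132·1.4264} = 0.981348
N(−d₁) = 0.374524,  N(−d₂) = 0.628553
Put price V = K·e^{−rT}·N(−d₂) − S·N(−d₁) = 24.111847 − 14.329285 = 9.782562
φ(d₁) = (1/√(2π))·e^{−d₁²/2} = 0.379043
ν = S·φ(d₁)·√T = 17.320259

price = 9.782562
ν = 17.320259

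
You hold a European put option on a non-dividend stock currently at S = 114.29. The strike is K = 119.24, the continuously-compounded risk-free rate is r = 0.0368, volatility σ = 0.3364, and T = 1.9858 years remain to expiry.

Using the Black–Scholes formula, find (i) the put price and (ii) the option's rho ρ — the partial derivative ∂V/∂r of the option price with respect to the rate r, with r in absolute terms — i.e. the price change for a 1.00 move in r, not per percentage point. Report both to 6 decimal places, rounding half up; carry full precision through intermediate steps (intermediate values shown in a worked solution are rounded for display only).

price = 19.407006
ρ = -125.105563

σ√T = 0.3364·√1.9858 = 0.474050
d₁ = (ln(S/K) + (r+σ²/2)T) / (σ√T) = (ln(114.29/119.24) + (0.0368+0.3364²/2)·1.9858) / 0.474050 = (-0.042399 + 0.185439) / 0.474050 = 0.301740
d₂ = d₁ − σ√T = 0.301740 − 0.474050 = -0.172309
e^{−rT} = e^{−0.0368·1.9858} = 0.929529
N(−d₁) = 0.381425,  N(−d₂) = 0.568403
Put price V = K·e^{−rT}·N(−d₂) − S·N(−d₁) = 63.000082 − 43.593076 = 19.407006
ρ = −K·T·e^{−rT}·N(−d₂) = -125.105563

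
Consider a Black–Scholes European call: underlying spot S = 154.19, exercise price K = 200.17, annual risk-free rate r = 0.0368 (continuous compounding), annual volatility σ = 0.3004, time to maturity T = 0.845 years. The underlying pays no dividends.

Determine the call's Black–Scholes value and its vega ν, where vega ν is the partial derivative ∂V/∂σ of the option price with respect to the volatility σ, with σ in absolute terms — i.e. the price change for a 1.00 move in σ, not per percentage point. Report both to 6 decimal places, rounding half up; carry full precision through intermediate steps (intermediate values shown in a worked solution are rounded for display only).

σ√T = 0.3004·√0.845 = 0.276139
d₁ = (ln(S/K) + (r+σ²/2)T) / (σ√T) = (ln(154.19/200.17) + (0.0368+0.3004²/2)·0.845) / 0.276139 = (-0.260981 + 0.069222) / 0.276139 = -0.694428
d₂ = d₁ − σ√T = -0.694428 − 0.276139 = -0.970567
e^{−rT} = e^{−0.0368·0.845} = 0.969383
N(d₁) = 0.243707,  N(d₂) = 0.165882
Call price V = S·N(d₁) − K·e^{−rT}·N(d₂) = 37.577163 − 32.187930 = 5.389233
φ(d₁) = (1/√(2π))·e^{−d₁²/2} = 0.313469
ν = S·φ(d₁)·√T = 44.430338

price = 5.389233
ν = 44.430338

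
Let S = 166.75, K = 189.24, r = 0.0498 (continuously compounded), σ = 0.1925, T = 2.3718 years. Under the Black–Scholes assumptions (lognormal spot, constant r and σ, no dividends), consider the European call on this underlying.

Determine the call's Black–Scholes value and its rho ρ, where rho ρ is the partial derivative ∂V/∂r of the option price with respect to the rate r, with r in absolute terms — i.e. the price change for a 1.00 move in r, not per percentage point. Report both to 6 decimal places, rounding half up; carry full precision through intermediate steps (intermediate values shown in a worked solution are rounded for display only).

price = 19.036873
ρ = 171.466906

σ√T = 0.1925·√2.3718 = 0.296462
d₁ = (ln(S/K) + (r+σ²/2)T) / (σ√T) = (ln(166.75/189.24) + (0.0498+0.1925²/2)·2.3718) / 0.296462 = (-0.126520 + 0.162061) / 0.296462 = 0.119881
d₂ = d₁ − σ√T = 0.119881 − 0.296462 = -0.176581
e^{−rT} = e^{−0.0498·2.3718} = 0.888593
N(d₁) = 0.547711,  N(d₂) = 0.429919
Call price V = S·N(d₁) − K·e^{−rT}·N(d₂) = 91.330871 − 72.293999 = 19.036873
ρ = K·T·e^{−rT}·N(d₂) = 171.466906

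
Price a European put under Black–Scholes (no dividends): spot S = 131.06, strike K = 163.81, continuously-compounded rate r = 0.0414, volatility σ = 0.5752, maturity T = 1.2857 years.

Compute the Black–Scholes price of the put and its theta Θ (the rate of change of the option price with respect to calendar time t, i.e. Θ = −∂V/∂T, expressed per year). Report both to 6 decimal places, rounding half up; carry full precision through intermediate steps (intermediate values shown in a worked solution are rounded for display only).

σ√T = 0.5752·√1.2857 = 0.652212
d₁ = (ln(S/K) + (r+σ²/2)T) / (σ√T) = (ln(131.06/163.81) + (0.0414+0.5752²/2)·1.2857) / 0.652212 = (-0.223052 + 0.265918) / 0.652212 = 0.065724
d₂ = d₁ − σ√T = 0.065724 − 0.652212 = -0.586488
e^{−rT} = e^{−0.0414·1.2857} = 0.948164
N(−d₁) = 0.473799,  N(−d₂) = 0.721226
Put price V = K·e^{−rT}·N(−d₂) − S·N(−d₁) = 112.019904 − 62.096054 = 49.923851
φ(d₁) = (1/√(2π))·e^{−d₁²/2} = 0.398082
Θ = −S·φ(d₁)·σ/(2√T) + r·K·e^{−rT}·N(−d₂) = −13.233090 + 4.637624 = -8.595466

price = 49.923851
Θ = -8.595466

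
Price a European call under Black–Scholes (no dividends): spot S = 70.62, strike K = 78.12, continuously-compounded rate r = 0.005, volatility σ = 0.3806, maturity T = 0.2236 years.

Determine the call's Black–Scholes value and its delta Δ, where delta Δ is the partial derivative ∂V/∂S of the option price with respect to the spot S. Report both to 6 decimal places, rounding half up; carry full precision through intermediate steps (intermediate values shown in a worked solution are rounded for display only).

price = 2.419242
Δ = 0.321099

σ√T = 0.3806·√0.2236 = 0.179972
d₁ = (ln(S/K) + (r+σ²/2)T) / (σ√T) = (ln(70.62/78.12) + (0.005+0.3806²/2)·0.2236) / 0.179972 = (-0.100933 + 0.017313) / 0.179972 = -0.464627
d₂ = d₁ − σ√T = -0.464627 − 0.179972 = -0.644599
e^{−rT} = e^{−0.005·0.2236} = 0.998883
N(d₁) = 0.321099,  N(d₂) = 0.259594
Call price V = S·N(d₁) − K·e^{−rT}·N(d₂) = 22.676036 − 20.256794 = 2.419242
Δ = N(d₁) = 0.321099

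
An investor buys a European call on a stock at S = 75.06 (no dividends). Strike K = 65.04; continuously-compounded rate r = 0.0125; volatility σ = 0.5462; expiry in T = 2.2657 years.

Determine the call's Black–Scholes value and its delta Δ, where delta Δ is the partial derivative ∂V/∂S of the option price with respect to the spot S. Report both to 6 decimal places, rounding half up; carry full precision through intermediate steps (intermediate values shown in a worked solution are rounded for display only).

σ√T = 0.5462·√2.2657 = 0.822153
d₁ = (ln(S/K) + (r+σ²/2)T) / (σ√T) = (ln(75.06/65.04) + (0.0125+0.5462²/2)·2.2657) / 0.822153 = (0.143285 + 0.366289) / 0.822153 = 0.619805
d₂ = d₁ − σ√T = 0.619805 − 0.822153 = -0.202349
e^{−rT} = e^{−0.0125·2.2657} = 0.972076
N(d₁) = 0.732307,  N(d₂) = 0.419822
Call price V = S·N(d₁) − K·e^{−rT}·N(d₂) = 54.966954 − 26.542760 = 28.424194
Δ = N(d₁) = 0.732307

price = 28.424194
Δ = 0.732307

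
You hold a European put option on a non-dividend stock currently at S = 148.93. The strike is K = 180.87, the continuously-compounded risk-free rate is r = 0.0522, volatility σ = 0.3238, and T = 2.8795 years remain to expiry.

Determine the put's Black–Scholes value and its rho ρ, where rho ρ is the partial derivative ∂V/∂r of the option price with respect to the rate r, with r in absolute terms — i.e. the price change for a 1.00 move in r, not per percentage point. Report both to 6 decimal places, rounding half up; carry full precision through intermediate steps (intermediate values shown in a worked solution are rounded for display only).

σ√T = 0.3238·√2.8795 = 0.549459
d₁ = (ln(S/K) + (r+σ²/2)T) / (σ√T) = (ln(148.93/180.87) + (0.0522+0.3238²/2)·2.8795) / 0.549459 = (-0.194302 + 0.301263) / 0.549459 = 0.194665
d₂ = d₁ − σ√T = 0.194665 − 0.549459 = -0.354794
e^{−rT} = e^{−0.0522·2.8795} = 0.860441
N(−d₁) = 0.422828,  N(−d₂) = 0.638628
Put price V = K·e^{−rT}·N(−d₂) − S·N(−d₁) = 99.388425 − 62.971720 = 36.416705
ρ = −K·T·e^{−rT}·N(−d₂) = -286.188971

price = 36.416705
ρ = -286.188971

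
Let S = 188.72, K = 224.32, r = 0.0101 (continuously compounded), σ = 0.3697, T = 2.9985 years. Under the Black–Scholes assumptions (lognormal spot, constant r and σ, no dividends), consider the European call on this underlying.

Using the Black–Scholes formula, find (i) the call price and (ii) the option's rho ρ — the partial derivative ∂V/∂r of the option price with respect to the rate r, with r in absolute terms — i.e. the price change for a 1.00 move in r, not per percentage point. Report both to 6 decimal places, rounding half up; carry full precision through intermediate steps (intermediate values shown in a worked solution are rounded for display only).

price = 37.776916
ρ = 191.630867

σ√T = 0.3697·√2.9985 = 0.640179
d₁ = (ln(S/K) + (r+σ²/2)T) / (σ√T) = (ln(188.72/224.32) + (0.0101+0.3697²/2)·2.9985) / 0.640179 = (-0.172809 + 0.235199) / 0.640179 = 0.097458
d₂ = d₁ − σ√T = 0.097458 − 0.640179 = -0.542721
e^{−rT} = e^{−0.0101·2.9985} = 0.970169
N(d₁) = 0.538818,  N(d₂) = 0.293661
Call price V = S·N(d₁) − K·e^{−rT}·N(d₂) = 101.685826 − 63.908910 = 37.776916
ρ = K·T·e^{−rT}·N(d₂) = 191.630867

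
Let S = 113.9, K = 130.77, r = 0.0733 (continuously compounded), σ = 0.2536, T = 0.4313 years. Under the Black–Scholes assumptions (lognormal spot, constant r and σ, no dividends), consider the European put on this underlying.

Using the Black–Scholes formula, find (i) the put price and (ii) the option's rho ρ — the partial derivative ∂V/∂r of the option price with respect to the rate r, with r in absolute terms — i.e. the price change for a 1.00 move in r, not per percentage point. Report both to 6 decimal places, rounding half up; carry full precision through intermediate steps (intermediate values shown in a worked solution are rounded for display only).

σ√T = 0.2536·√0.4313 = 0.166548
d₁ = (ln(S/K) + (r+σ²/2)T) / (σ√T) = (ln(113.9/130.77) + (0.0733+0.2536²/2)·0.4313) / 0.166548 = (-0.138119 + 0.045483) / 0.166548 = -0.556211
d₂ = d₁ − σ√T = -0.556211 − 0.166548 = -0.722759
e^{−rT} = e^{−0.0733·0.4313} = 0.968880
N(−d₁) = 0.710967,  N(−d₂) = 0.765086
Put price V = K·e^{−rT}·N(−d₂) − S·N(−d₁) = 96.936765 − 80.979122 = 15.957643
ρ = −K·T·e^{−rT}·N(−d₂) = -41.808827

price = 15.957643
ρ = -41.808827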